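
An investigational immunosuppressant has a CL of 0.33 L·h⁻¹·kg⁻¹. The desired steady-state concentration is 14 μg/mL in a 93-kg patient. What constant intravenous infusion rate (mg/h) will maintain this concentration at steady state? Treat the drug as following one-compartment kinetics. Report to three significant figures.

430 mg/h

CL = 0.33 L·h⁻¹·kg⁻¹ × 93 kg = 30.69 L/h
R₀ = 30.69 × 14 = 429.7 mg/h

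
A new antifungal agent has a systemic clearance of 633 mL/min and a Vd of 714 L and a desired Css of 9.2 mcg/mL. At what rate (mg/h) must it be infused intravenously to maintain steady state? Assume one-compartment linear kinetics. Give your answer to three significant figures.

349 mg/h

Convert clearance: 633 mL/min × 60 min/h ÷ 1000 mL/L = 37.98 L/h
Rate = CL × Css = 37.98 × 9.2 = 349.4 mg/h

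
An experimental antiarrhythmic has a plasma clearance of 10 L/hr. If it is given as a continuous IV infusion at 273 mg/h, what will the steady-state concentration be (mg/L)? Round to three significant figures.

27.3 mg/L

Css = rate / CL = 273 / 10.00 = 27.30 mg/L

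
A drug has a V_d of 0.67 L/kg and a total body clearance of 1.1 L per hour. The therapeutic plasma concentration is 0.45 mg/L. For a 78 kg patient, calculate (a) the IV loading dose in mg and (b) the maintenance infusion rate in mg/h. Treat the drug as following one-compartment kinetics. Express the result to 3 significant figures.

Vd(total) = 78 kg × 0.67 L/kg = 52.26 L
Loading dose = Vd × C = 52.26 × 0.45 = 23.52 mg
Maintenance: replace elimination → rate = CL × Css = 1.100 × 0.45 = 0.4950 mg/h

(a) 23.5 mg; (b) 0.495 mg/h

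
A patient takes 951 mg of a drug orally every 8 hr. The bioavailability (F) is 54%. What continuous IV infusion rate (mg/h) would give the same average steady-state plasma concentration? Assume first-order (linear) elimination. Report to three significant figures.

Equivalent systemic input: infusion rate = F·D/τ.
Rate = 0.54 × 951 / 8 = 64.19 mg/h

64.2 mg/h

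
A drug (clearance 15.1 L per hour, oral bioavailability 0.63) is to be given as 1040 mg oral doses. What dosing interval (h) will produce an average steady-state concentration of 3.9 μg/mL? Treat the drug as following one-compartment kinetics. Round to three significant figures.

11.1 h

F·D/τ = CL·Css → τ = F·D / (CL·Css).
τ = 0.63 × 1040 / (15.1 × 3.9) = 11.13 h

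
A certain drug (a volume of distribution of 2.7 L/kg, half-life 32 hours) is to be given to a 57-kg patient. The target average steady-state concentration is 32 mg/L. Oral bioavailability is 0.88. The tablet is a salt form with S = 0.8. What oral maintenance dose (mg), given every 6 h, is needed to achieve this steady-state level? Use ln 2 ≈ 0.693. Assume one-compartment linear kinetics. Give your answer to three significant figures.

909 mg

Vd = 2.7 L/kg × 57 kg = 153.9 L
CL = ln 2 · Vd / t½ = 0.693 × 153.9 / 32 = 3.333 L/h
D = CL × Css × τ / F / S = 3.333 × 32 × 6 / 0.88 / 0.8 = 909.0 mg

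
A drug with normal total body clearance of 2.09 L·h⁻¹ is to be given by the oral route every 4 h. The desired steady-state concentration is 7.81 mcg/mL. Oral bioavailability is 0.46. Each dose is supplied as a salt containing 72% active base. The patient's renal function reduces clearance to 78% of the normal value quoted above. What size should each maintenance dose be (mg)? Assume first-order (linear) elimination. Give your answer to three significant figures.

154 mg

Patient clearance = 0.78 × 2.090 = 1.630 L/h
At steady state, dose per interval replaces the amount cleared in that interval: F·S·D/τ = CL·Css.
D = CL × Css × τ / F / S = 1.630 × 7.81 × 4 / 0.46 / 0.72 = 153.7 mg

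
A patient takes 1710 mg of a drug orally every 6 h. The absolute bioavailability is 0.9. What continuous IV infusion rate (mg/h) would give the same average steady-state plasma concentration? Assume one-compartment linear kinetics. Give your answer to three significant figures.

Equivalent systemic input: infusion rate = F·D/τ.
Rate = 0.9 × 1710 / 6 = 256.5 mg/h

257 mg/h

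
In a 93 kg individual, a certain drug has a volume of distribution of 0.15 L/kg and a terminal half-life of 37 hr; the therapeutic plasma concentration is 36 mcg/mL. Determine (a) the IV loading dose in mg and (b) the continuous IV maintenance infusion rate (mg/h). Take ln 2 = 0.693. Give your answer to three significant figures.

Vd = 0.15 L/kg × 93 kg = 13.95 L
LD = Vd × C = 13.95 × 36 = 502.2 mg
CL = 0.693 × Vd / t½ = 0.693 × 13.95 / 37 = 0.2613 L/h
Infusion rate = CL × Css = 0.2613 × 36 = 9.407 mg/h

(a) 502 mg; (b) 9.41 mg/h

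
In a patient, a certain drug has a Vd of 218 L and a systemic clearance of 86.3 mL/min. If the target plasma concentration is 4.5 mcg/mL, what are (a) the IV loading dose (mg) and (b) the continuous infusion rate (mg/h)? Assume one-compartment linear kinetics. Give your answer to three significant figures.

Loading: fill Vd to C_target → 218.0 L × 4.5 mg/L = 981.0 mg
Convert clearance: 86.3 mL/min × 60 min/h ÷ 1000 mL/L = 5.178 L/h
Infusion rate = 5.178 L/h × 4.5 mg/L = 23.30 mg/h

(a) 981 mg; (b) 23.3 mg/h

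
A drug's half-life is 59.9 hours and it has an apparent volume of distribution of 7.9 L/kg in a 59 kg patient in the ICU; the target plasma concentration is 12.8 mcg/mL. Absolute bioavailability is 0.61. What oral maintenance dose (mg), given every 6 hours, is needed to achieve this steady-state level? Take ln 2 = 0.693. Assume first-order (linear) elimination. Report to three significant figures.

Total Vd = 7.9 × 59 = 466.1 L
k = 0.693/59.9 = 0.01157 h⁻¹, so CL = k·Vd = 0.01157 × 466.1 = 5.393 L/h
D = CL × Css × τ / F = 5.393 × 12.8 × 6 / 0.61 = 679.0 mg

679 mg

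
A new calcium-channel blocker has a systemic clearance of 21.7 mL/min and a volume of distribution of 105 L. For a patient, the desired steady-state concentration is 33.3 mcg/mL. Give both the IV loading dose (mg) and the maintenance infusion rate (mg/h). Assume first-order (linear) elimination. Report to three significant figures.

(a) 3500 mg; (b) 43.4 mg/h

LD = Vd · C_target = 105.0 × 33.3 = 3497 mg
CL = 21.7 mL/min × 60/1000 = 1.302 L/h
Infusion rate = 1.302 L/h × 33.3 mg/L = 43.36 mg/h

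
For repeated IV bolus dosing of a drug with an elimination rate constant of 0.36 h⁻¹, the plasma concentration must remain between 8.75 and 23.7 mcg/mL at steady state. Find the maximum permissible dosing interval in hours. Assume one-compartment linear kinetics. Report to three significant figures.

2.77 h

Between IV bolus doses, concentration decays as C = C₀·e^(−kτ), so C_peak/C_trough = e^(kτ).
τ_max = ln(C_peak/C_trough) / k = ln(23.7/8.75) / 0.3600 = 0.9964 / 0.3600 = 2.768 h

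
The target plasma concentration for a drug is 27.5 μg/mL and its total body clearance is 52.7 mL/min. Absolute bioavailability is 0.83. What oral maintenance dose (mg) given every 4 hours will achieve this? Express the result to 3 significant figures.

CL = 52.7 mL/min = 52.7 × 0.06 = 3.162 L/h
D = CL × Css × τ / F = 3.162 × 27.5 × 4 / 0.83 = 419.1 mg

419 mg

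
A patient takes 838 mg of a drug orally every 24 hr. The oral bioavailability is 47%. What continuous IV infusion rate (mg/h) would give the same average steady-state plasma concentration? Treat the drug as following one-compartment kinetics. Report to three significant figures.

16.4 mg/h

Equivalent systemic input: infusion rate = F·D/τ.
Rate = 0.47 × 838 / 24 = 16.41 mg/h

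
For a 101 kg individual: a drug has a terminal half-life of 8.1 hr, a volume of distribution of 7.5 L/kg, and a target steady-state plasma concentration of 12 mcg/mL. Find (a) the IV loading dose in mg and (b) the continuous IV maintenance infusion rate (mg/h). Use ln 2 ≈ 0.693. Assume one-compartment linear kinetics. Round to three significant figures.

Total Vd = 7.5 × 101 = 757.5 L
LD = Vd × C = 757.5 × 12 = 9090 mg
CL = 0.693 × Vd / t½ = 0.693 × 757.5 / 8.1 = 64.81 L/h
Infusion rate = CL × Css = 64.81 × 12 = 777.7 mg/h

(a) 9090 mg; (b) 778 mg/h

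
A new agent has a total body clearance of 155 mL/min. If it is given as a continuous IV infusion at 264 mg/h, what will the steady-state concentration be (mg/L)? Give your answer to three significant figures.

CL = 155 mL/min × 60/1000 = 9.300 L/h
Css = rate / CL = 264 / 9.300 = 28.39 mg/L

28.4 mg/L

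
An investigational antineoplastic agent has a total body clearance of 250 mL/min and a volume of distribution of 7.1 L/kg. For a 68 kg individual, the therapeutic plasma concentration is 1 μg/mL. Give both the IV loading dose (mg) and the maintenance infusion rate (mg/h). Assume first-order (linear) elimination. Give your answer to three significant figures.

Total Vd = 7.1 × 68 = 482.8 L
LD = Vd · C_target = 482.8 × 1 = 482.8 mg
Convert clearance: 250 mL/min × 60 min/h ÷ 1000 mL/L = 15.00 L/h
Infusion rate = 15.00 L/h × 1 mg/L = 15.00 mg/h

(a) 483 mg; (b) 15.0 mg/h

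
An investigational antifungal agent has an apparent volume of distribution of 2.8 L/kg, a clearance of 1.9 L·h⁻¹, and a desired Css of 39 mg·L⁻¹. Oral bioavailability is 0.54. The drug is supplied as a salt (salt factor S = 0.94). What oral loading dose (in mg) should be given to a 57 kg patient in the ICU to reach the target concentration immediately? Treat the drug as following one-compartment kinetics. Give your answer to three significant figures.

Total Vd = 2.8 × 57 = 159.6 L
LD = Vd × C / F / S = 159.6 × 39.00 / 0.54 / 0.94 = 12260 mg

12300 mg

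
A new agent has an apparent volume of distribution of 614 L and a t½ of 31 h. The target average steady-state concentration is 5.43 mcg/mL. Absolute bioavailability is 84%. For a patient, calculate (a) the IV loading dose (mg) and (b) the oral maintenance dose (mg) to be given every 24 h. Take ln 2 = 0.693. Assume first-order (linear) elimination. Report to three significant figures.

LD = Vd × C = 614.0 × 5.43 = 3334 mg
CL = 0.693 × Vd / t½ = 0.693 × 614.0 / 31 = 13.73 L/h
D = CL × Css × τ / F = 13.73 × 5.43 × 24 / 0.84 = 2130 mg

(a) 3330 mg; (b) 2130 mg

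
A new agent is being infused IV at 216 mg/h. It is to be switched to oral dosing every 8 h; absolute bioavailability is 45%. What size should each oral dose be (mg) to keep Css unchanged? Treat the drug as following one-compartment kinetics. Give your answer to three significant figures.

To maintain the same Css, the systemic dosing rate must be unchanged: F·D/τ = infusion rate.
D = rate × τ / F = 216 × 8 / 0.45 = 3840 mg

3840 mg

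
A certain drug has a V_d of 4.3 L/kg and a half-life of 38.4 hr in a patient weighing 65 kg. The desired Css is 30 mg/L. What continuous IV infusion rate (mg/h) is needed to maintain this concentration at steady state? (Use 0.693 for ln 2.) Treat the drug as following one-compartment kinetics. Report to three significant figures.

151 mg/h

Total Vd = 4.3 × 65 = 279.5 L
CL = 0.693 × Vd / t½ = 0.693 × 279.5 / 38.4 = 5.044 L/h
Infusion rate = CL × Css = 5.044 × 30 = 151.3 mg/h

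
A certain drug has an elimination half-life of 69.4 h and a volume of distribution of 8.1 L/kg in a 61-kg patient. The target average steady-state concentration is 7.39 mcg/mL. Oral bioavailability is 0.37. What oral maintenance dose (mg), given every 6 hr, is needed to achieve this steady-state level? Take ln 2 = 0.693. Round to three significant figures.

591 mg

Total Vd = 8.1 × 61 = 494.1 L
CL = ln 2 · Vd / t½ = 0.693 × 494.1 / 69.4 = 4.934 L/h
D = CL × Css × τ / F = 4.934 × 7.39 × 6 / 0.37 = 591.3 mg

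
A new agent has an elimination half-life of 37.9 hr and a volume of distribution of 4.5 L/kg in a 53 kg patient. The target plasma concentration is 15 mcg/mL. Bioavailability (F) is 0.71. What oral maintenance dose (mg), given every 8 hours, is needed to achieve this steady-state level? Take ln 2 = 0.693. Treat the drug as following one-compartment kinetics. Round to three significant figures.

Total Vd = 4.5 × 53 = 238.5 L
CL = ln 2 · Vd / t½ = 0.693 × 238.5 / 37.9 = 4.361 L/h
D = CL × Css × τ / F = 4.361 × 15 × 8 / 0.71 = 737.1 mg

737 mg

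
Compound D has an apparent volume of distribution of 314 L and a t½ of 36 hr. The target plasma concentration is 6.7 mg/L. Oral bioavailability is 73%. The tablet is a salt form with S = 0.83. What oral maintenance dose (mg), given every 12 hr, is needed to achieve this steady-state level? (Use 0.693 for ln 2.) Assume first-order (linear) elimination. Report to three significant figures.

k = 0.693/36 = 0.01925 h⁻¹, so CL = k·Vd = 0.01925 × 314.0 = 6.045 L/h
D = CL × Css × τ / F / S = 6.045 × 6.7 × 12 / 0.73 / 0.83 = 802.1 mg

802 mg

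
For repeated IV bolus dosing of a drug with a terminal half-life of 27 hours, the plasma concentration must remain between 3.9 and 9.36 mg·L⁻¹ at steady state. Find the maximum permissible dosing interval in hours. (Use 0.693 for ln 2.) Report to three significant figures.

k = 0.693 / t½ = 0.693 / 27 = 0.02567 h⁻¹
Between IV bolus doses, concentration decays as C = C₀·e^(−kτ), so C_peak/C_trough = e^(kτ).
τ_max = ln(C_peak/C_trough) / k = ln(9.36/3.9) / 0.02567 = 0.8755 / 0.02567 = 34.11 h

34.1 h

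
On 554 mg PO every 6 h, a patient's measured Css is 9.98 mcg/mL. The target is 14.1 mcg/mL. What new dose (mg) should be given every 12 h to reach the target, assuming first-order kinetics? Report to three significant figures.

1570 mg

With linear kinetics, Css is proportional to dose rate (D/τ) at fixed clearance.
D₂ = D₁ × (Css,target / Css,current) × (τ₂/τ₁) = 554 × (14.1/9.98) × (12/6) = 1565 mg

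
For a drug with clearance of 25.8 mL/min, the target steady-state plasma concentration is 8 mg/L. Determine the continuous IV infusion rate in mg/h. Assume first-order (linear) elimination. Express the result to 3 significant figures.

CL = 25.8 mL/min = 25.8 × 0.06 = 1.548 L/h
At steady state, infusion rate equals elimination rate: rate in = CL × Css.
R₀ = 1.548 × 8 = 12.38 mg/h

12.4 mg/h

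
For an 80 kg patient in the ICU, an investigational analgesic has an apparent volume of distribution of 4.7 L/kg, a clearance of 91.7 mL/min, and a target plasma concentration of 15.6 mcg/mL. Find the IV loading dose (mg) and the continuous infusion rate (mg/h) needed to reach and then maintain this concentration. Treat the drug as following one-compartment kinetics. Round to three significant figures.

Vd(total) = 80 kg × 4.7 L/kg = 376.0 L
Loading dose = Vd × C = 376.0 × 15.6 = 5866 mg
Convert clearance: 91.7 mL/min × 60 min/h ÷ 1000 mL/L = 5.502 L/h
Maintenance: replace elimination → rate = CL × Css = 5.502 × 15.6 = 85.83 mg/h

(a) 5870 mg; (b) 85.8 mg/h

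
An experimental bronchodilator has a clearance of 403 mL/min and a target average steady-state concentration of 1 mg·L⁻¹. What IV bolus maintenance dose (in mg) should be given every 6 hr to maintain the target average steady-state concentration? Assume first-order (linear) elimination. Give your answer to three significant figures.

Convert clearance: 403 mL/min × 60 min/h ÷ 1000 mL/L = 24.18 L/h
At steady state, dose per interval replaces the amount cleared in that interval: D/τ = CL·Css.
D = CL × Css × τ = 24.18 × 1 × 6 = 145.1 mg

145 mg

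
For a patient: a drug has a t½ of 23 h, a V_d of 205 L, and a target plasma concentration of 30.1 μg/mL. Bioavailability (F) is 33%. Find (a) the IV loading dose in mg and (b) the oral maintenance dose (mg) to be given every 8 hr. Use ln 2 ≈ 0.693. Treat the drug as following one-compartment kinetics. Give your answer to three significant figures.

(a) 6170 mg; (b) 4510 mg

LD = Vd × C = 205.0 × 30.1 = 6171 mg
CL = 0.693 × Vd / t½ = 0.693 × 205.0 / 23 = 6.177 L/h
D = CL × Css × τ / F = 6.177 × 30.1 × 8 / 0.33 = 4507 mg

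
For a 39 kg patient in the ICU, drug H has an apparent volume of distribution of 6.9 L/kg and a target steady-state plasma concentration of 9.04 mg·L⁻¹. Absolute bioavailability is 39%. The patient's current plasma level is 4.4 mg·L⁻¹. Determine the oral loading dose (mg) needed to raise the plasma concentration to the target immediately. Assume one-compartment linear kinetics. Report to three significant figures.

Total Vd = 6.9 × 39 = 269.1 L
Concentration deficit ΔC = 9.04 − 4.4 = 4.640 mg/L
LD = Vd × ΔC / F = 269.1 × 4.640 / 0.39 = 3202 mg

3200 mg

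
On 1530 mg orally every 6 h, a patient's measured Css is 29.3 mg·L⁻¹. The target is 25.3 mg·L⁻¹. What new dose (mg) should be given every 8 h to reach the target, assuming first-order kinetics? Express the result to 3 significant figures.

With linear kinetics, Css is proportional to dose rate (D/τ) at fixed clearance.
D₂ = D₁ × (Css,target / Css,current) × (τ₂/τ₁) = 1530 × (25.3/29.3) × (8/6) = 1762 mg

1760 mg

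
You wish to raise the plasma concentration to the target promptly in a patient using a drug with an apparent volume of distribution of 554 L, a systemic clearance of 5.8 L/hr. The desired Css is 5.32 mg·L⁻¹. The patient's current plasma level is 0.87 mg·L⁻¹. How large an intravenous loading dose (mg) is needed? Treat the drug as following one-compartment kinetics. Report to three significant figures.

Concentration deficit ΔC = 5.32 − 0.87 = 4.450 mg/L
LD = Vd × ΔC = 554.0 × 4.450 = 2465 mg

2470 mg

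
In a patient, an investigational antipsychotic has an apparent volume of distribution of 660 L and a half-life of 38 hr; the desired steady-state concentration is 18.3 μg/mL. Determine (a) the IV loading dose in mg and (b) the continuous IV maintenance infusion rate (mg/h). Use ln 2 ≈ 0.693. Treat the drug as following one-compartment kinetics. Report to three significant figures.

LD = Vd × C = 660.0 × 18.3 = 12080 mg
CL = 0.693 × Vd / t½ = 0.693 × 660.0 / 38 = 12.04 L/h
Infusion rate = CL × Css = 12.04 × 18.3 = 220.3 mg/h

(a) 12100 mg; (b) 220 mg/h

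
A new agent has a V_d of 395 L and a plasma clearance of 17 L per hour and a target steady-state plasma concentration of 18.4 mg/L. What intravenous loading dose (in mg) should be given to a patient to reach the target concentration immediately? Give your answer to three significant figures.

LD = Vd × C = 395.0 × 18.40 = 7268 mg

7270 mg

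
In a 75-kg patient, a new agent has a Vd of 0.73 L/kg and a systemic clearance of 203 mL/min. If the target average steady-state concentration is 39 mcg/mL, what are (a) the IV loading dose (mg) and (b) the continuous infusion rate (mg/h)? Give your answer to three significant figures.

Vd(total) = 75 kg × 0.73 L/kg = 54.75 L
Loading dose = Vd × C = 54.75 × 39 = 2135 mg
CL = 203 mL/min × 60/1000 = 12.18 L/h
Maintenance infusion rate = CL × Css = 12.18 × 39 = 475.0 mg/h

(a) 2140 mg; (b) 475 mg/h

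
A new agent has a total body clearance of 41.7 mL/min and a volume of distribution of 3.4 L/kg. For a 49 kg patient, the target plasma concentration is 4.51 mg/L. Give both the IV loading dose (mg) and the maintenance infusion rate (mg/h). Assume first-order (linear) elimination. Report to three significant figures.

Vd(total) = 49 kg × 3.4 L/kg = 166.6 L
Loading dose = Vd × C = 166.6 × 4.51 = 751.4 mg
CL = 41.7 mL/min = 41.7 × 0.06 = 2.502 L/h
Infusion rate = 2.502 L/h × 4.51 mg/L = 11.28 mg/h

(a) 751 mg; (b) 11.3 mg/h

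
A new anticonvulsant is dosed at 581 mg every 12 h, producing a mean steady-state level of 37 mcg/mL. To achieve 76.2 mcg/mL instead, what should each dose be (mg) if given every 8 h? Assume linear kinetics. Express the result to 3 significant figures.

With linear kinetics, Css is proportional to dose rate (D/τ) at fixed clearance.
D₂ = D₁ × (Css,target / Css,current) × (τ₂/τ₁) = 581 × (76.2/37) × (8/12) = 797.7 mg

798 mg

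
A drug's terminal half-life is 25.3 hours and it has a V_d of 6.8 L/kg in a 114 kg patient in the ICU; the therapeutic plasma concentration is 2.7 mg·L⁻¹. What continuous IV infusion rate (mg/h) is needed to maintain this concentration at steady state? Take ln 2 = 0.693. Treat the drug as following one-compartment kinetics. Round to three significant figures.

Total Vd = 6.8 × 114 = 775.2 L
CL = 0.693 × Vd / t½ = 0.693 × 775.2 / 25.3 = 21.23 L/h
Infusion rate = CL × Css = 21.23 × 2.7 = 57.32 mg/h

57.3 mg/h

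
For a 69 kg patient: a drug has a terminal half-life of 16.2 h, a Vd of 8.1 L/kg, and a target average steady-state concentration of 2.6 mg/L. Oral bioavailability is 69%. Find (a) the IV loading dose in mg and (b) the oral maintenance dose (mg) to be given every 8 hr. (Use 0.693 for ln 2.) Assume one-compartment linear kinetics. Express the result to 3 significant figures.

(a) 1450 mg; (b) 721 mg

Vd = 8.1 L/kg × 69 kg = 558.9 L
LD = Vd × C = 558.9 × 2.6 = 1453 mg
CL = 0.693 × Vd / t½ = 0.693 × 558.9 / 16.2 = 23.91 L/h
D = CL × Css × τ / F = 23.91 × 2.6 × 8 / 0.69 = 720.8 mg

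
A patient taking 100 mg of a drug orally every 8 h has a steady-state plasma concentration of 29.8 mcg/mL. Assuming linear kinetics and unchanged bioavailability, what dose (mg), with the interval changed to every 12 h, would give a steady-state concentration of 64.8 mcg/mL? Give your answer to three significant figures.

With linear kinetics, Css is proportional to dose rate (D/τ) at fixed clearance.
D₂ = D₁ × (Css,target / Css,current) × (τ₂/τ₁) = 100 × (64.8/29.8) × (12/8) = 326.2 mg

326 mg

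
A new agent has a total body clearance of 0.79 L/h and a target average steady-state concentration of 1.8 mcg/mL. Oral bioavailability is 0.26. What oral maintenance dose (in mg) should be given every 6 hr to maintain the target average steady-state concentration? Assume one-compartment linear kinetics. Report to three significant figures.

At steady state, dose per interval replaces the amount cleared in that interval: F·D/τ = CL·Css.
D = CL × Css × τ / F = 0.7900 × 1.8 × 6 / 0.26 = 32.82 mg

32.8 mg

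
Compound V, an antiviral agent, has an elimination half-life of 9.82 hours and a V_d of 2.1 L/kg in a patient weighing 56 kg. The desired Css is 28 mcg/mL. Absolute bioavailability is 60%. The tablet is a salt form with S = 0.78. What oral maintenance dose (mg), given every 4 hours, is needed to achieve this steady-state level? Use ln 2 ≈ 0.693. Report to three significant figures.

1990 mg

Vd(total) = 56 kg × 2.1 L/kg = 117.6 L
k = 0.693/9.82 = 0.07057 h⁻¹, so CL = k·Vd = 0.07057 × 117.6 = 8.299 L/h
D = CL × Css × τ / F / S = 8.299 × 28 × 4 / 0.6 / 0.78 = 1986 mg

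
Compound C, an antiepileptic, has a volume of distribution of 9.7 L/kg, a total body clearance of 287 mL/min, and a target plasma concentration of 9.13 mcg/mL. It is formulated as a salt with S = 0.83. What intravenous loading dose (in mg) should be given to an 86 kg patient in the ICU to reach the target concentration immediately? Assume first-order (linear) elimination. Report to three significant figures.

9180 mg

Vd(total) = 86 kg × 9.7 L/kg = 834.2 L
The loading dose fills Vd to the target concentration.
LD = Vd × C / S = 834.2 × 9.130 / 0.83 = 9176 mg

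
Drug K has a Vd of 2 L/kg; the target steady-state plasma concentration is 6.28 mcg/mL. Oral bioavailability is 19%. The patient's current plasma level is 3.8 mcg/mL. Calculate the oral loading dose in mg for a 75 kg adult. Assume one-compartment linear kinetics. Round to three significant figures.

1960 mg

Vd = 2 L/kg × 75 kg = 150.0 L
The loading dose fills Vd to the target concentration.
Concentration deficit ΔC = 6.28 − 3.8 = 2.480 mg/L
LD = Vd × ΔC / F = 150.0 × 2.480 / 0.19 = 1958 mg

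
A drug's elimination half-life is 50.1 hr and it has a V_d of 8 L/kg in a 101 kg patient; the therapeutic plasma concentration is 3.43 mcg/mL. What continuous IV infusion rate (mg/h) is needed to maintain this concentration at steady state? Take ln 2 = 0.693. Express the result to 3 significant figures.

38.3 mg/h

Total Vd = 8 × 101 = 808.0 L
k = 0.693/50.1 = 0.01383 h⁻¹, so CL = k·Vd = 0.01383 × 808.0 = 11.17 L/h
Infusion rate = CL × Css = 11.17 × 3.43 = 38.31 mg/h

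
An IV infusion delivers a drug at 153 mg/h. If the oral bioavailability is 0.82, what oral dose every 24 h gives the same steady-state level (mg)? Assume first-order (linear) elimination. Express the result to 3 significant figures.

4480 mg

To maintain the same Css, the systemic dosing rate must be unchanged: F·D/τ = infusion rate.
D = rate × τ / F = 153 × 24 / 0.82 = 4478 mg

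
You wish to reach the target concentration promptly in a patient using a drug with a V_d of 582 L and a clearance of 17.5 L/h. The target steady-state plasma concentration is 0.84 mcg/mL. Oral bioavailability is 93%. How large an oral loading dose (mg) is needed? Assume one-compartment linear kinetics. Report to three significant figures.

526 mg

LD = Vd × C / F = 582.0 × 0.8400 / 0.93 = 525.7 mg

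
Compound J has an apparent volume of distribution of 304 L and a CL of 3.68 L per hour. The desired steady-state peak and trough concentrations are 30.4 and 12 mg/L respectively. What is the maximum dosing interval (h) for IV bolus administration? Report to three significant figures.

76.8 h

k = CL / Vd = 3.680 / 304.0 = 0.01211 h⁻¹
Between IV bolus doses, concentration decays as C = C₀·e^(−kτ), so C_peak/C_trough = e^(kτ).
τ_max = ln(C_peak/C_trough) / k = ln(30.4/12) / 0.01211 = 0.9295 / 0.01211 = 76.75 h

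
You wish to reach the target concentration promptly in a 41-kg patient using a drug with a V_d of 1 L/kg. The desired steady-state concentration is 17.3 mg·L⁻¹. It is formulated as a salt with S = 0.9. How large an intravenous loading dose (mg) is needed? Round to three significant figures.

Total Vd = 1 × 41 = 41.00 L
LD = Vd × C / S = 41.00 × 17.30 / 0.9 = 788.1 mg

788 mg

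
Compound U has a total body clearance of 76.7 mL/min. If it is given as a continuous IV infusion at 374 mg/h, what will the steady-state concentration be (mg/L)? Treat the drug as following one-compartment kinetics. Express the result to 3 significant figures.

81.3 mg/L

Convert clearance: 76.7 mL/min × 60 min/h ÷ 1000 mL/L = 4.602 L/h
Css = rate / CL = 374 / 4.602 = 81.27 mg/L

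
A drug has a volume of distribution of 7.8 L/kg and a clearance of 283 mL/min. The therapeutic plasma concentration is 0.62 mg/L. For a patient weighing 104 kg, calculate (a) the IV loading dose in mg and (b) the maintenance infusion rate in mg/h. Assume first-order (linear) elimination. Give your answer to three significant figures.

(a) 503 mg; (b) 10.5 mg/h

Vd = 7.8 L/kg × 104 kg = 811.2 L
LD = Vd · C_target = 811.2 × 0.62 = 502.9 mg
Convert clearance: 283 mL/min × 60 min/h ÷ 1000 mL/L = 16.98 L/h
Infusion rate = 16.98 L/h × 0.62 mg/L = 10.53 mg/h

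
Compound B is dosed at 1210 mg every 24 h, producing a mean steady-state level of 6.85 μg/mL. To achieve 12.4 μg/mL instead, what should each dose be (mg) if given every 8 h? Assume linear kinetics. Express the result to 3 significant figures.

For first-order elimination, Css ∝ F·D/(CL·τ); F and CL are unchanged, so Css ∝ D/τ.
D₂ = D₁ × (Css,target / Css,current) × (τ₂/τ₁) = 1210 × (12.4/6.85) × (8/24) = 730.1 mg

730 mg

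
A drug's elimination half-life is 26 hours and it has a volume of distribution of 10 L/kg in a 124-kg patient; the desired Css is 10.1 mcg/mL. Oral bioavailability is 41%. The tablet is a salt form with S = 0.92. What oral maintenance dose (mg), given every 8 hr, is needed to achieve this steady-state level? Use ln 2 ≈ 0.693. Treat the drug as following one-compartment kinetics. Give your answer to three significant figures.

Total Vd = 10 × 124 = 1240 L
CL = ln 2 · Vd / t½ = 0.693 × 1240 / 26 = 33.05 L/h
D = CL × Css × τ / F / S = 33.05 × 10.1 × 8 / 0.41 / 0.92 = 7080 mg

7080 mg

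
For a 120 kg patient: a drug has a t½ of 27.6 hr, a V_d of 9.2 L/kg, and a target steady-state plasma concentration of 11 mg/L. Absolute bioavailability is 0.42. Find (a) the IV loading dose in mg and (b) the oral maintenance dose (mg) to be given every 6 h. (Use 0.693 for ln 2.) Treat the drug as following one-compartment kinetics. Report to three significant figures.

(a) 12100 mg; (b) 4360 mg

Vd(total) = 120 kg × 9.2 L/kg = 1104 L
LD = Vd × C = 1104 × 11 = 12140 mg
CL = 0.693 × Vd / t½ = 0.693 × 1104 / 27.6 = 27.72 L/h
D = CL × Css × τ / F = 27.72 × 11 × 6 / 0.42 = 4356 mg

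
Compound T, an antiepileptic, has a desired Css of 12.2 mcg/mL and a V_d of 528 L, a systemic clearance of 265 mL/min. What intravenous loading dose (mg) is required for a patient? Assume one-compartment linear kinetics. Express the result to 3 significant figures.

LD = Vd × C = 528.0 × 12.20 = 6442 mg

6440 mg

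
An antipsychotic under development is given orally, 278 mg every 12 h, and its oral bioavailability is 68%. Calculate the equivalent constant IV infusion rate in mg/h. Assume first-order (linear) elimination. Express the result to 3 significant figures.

Equivalent systemic input: infusion rate = F·D/τ.
Rate = 0.68 × 278 / 12 = 15.75 mg/h

15.8 mg/h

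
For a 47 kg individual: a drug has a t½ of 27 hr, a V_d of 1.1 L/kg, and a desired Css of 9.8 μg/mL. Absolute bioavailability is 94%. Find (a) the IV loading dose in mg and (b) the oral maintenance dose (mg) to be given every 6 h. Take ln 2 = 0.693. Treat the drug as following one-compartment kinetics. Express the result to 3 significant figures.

Vd(total) = 47 kg × 1.1 L/kg = 51.70 L
LD = Vd × C = 51.70 × 9.8 = 506.7 mg
CL = 0.693 × Vd / t½ = 0.693 × 51.70 / 27 = 1.327 L/h
D = CL × Css × τ / F = 1.327 × 9.8 × 6 / 0.94 = 83.01 mg

(a) 507 mg; (b) 83.0 mg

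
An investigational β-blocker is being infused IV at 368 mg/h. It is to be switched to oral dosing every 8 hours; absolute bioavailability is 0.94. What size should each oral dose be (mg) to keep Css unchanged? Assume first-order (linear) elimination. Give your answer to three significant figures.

3130 mg

To maintain the same Css, the systemic dosing rate must be unchanged: F·D/τ = infusion rate.
D = rate × τ / F = 368 × 8 / 0.94 = 3132 mg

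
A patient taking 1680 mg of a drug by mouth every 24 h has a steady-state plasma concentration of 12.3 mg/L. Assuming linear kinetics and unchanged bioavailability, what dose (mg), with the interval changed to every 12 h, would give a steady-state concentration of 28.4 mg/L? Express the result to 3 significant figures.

With linear kinetics, Css is proportional to dose rate (D/τ) at fixed clearance.
D₂ = D₁ × (Css,target / Css,current) × (τ₂/τ₁) = 1680 × (28.4/12.3) × (12/24) = 1940 mg

1940 mg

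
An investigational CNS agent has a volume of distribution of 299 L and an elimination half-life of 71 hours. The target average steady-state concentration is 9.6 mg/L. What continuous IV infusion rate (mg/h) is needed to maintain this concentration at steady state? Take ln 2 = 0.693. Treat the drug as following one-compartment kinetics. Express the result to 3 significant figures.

28.0 mg/h

CL = 0.693 × Vd / t½ = 0.693 × 299.0 / 71 = 2.918 L/h
Infusion rate = CL × Css = 2.918 × 9.6 = 28.01 mg/h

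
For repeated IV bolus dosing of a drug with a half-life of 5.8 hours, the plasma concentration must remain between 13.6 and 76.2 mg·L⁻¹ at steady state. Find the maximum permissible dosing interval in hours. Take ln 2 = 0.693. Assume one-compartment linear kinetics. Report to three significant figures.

k = 0.693 / t½ = 0.693 / 5.8 = 0.1195 h⁻¹
Between IV bolus doses, concentration decays as C = C₀·e^(−kτ), so C_peak/C_trough = e^(kτ).
τ_max = ln(C_peak/C_trough) / k = ln(76.2/13.6) / 0.1195 = 1.723 / 0.1195 = 14.42 h

14.4 h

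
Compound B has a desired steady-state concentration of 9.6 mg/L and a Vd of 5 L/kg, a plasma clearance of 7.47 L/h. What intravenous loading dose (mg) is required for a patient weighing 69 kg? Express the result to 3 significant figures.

3310 mg

Total Vd = 5 × 69 = 345.0 L
LD = Vd × C = 345.0 × 9.600 = 3312 mg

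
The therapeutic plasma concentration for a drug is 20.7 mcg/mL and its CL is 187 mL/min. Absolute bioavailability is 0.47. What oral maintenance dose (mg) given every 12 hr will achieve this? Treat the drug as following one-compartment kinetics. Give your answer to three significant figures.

CL = 187 mL/min × 60/1000 = 11.22 L/h
D = CL × Css × τ / F = 11.22 × 20.7 × 12 / 0.47 = 5930 mg

5930 mg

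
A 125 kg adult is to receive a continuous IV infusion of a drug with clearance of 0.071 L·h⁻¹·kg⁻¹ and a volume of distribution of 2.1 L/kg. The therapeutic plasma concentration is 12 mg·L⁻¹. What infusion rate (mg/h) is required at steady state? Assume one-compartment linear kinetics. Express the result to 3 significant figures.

CL = 0.071 L·h⁻¹·kg⁻¹ × 125 kg = 8.875 L/h
Rate = CL × Css = 8.875 × 12 = 106.5 mg/h

107 mg/h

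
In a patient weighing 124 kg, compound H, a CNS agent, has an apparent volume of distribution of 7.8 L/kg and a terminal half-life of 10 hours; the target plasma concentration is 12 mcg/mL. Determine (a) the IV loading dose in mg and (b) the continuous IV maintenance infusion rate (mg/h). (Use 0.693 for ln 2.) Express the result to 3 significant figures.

Vd(total) = 124 kg × 7.8 L/kg = 967.2 L
LD = Vd × C = 967.2 × 12 = 11610 mg
CL = 0.693 × Vd / t½ = 0.693 × 967.2 / 10 = 67.03 L/h
Infusion rate = CL × Css = 67.03 × 12 = 804.4 mg/h

(a) 11600 mg; (b) 804 mg/h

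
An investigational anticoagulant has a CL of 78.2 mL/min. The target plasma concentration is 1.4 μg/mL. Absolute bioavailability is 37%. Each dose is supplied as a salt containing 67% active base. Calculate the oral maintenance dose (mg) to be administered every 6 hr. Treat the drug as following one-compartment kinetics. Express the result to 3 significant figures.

CL = 78.2 mL/min = 78.2 × 0.06 = 4.692 L/h
At steady state, dose per interval replaces the amount cleared in that interval: F·S·D/τ = CL·Css.
D = CL × Css × τ / F / S = 4.692 × 1.4 × 6 / 0.37 / 0.67 = 159.0 mg

159 mg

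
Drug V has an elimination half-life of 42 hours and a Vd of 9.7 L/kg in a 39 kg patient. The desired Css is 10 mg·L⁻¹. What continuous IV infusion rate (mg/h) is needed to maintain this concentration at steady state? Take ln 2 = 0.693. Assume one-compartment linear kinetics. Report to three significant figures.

Vd = 9.7 L/kg × 39 kg = 378.3 L
k = 0.693/42 = 0.01650 h⁻¹, so CL = k·Vd = 0.01650 × 378.3 = 6.242 L/h
Infusion rate = CL × Css = 6.242 × 10 = 62.42 mg/h

62.4 mg/h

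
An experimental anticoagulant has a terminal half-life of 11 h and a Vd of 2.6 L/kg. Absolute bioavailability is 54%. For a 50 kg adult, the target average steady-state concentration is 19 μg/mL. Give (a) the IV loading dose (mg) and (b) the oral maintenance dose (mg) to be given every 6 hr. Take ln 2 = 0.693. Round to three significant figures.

(a) 2470 mg; (b) 1730 mg

Vd = 2.6 L/kg × 50 kg = 130.0 L
LD = Vd × C = 130.0 × 19 = 2470 mg
CL = 0.693 × Vd / t½ = 0.693 × 130.0 / 11 = 8.190 L/h
D = CL × Css × τ / F = 8.190 × 19 × 6 / 0.54 = 1729 mg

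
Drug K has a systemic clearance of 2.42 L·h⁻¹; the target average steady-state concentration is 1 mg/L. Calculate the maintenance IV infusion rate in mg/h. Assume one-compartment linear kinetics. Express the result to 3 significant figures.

Infusion rate = CL · Css = 2.420 L/h × 1 mg/L = 2.420 mg/h

2.42 mg/h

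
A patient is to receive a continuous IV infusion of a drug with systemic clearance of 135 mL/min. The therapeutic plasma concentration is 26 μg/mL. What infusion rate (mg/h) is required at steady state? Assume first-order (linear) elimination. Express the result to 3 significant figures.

211 mg/h

CL = 135 mL/min × 60/1000 = 8.100 L/h
At steady state, infusion rate equals elimination rate: rate in = CL × Css.
Rate = CL × Css = 8.100 × 26 = 210.6 mg/h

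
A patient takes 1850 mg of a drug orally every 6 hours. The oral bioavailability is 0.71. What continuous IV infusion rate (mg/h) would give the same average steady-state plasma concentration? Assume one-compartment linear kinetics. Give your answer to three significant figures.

219 mg/h

Equivalent systemic input: infusion rate = F·D/τ.
Rate = 0.71 × 1850 / 6 = 218.9 mg/h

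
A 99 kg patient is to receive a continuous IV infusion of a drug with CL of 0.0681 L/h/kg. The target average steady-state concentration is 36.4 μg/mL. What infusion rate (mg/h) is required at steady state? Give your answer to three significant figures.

CL = 0.0681 L/h/kg × 99 kg = 6.742 L/h
At steady state, infusion rate equals elimination rate: rate in = CL × Css.
R₀ = 6.742 × 36.4 = 245.4 mg/h

245 mg/h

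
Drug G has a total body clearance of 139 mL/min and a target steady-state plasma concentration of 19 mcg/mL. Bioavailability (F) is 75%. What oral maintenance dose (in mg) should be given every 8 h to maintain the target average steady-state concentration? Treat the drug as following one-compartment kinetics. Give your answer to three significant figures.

1690 mg

CL = 139 mL/min = 139 × 0.06 = 8.340 L/h
D = CL × Css × τ / F = 8.340 × 19 × 8 / 0.75 = 1690 mg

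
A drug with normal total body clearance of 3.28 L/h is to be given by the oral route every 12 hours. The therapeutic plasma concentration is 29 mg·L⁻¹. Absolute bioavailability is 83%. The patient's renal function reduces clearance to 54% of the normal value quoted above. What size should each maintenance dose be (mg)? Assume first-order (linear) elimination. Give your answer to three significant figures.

743 mg

Patient clearance = 0.54 × 3.280 = 1.771 L/h
At steady state, dose per interval replaces the amount cleared in that interval: F·D/τ = CL·Css.
D = CL × Css × τ / F = 1.771 × 29 × 12 / 0.83 = 742.5 mg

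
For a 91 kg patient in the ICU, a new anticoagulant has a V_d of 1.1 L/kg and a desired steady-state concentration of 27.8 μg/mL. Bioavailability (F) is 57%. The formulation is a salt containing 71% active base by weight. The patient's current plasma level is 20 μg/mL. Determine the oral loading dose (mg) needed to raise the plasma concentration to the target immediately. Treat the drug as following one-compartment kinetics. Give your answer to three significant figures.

Vd(total) = 91 kg × 1.1 L/kg = 100.1 L
Concentration deficit ΔC = 27.8 − 20 = 7.800 mg/L
LD = Vd × ΔC / F / S = 100.1 × 7.800 / 0.57 / 0.71 = 1929 mg

1930 mg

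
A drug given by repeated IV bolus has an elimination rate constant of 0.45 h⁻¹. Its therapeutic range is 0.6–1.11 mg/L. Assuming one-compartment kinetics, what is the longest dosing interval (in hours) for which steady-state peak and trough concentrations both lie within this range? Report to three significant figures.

1.37 h

Between IV bolus doses, concentration decays as C = C₀·e^(−kτ), so C_peak/C_trough = e^(kτ).
τ_max = ln(C_peak/C_trough) / k = ln(1.11/0.6) / 0.4500 = 0.6152 / 0.4500 = 1.367 h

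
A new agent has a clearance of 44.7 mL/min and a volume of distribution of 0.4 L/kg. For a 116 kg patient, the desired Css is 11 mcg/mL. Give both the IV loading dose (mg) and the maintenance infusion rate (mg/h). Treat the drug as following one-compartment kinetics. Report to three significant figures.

(a) 510 mg; (b) 29.5 mg/h

Total Vd = 0.4 × 116 = 46.40 L
Loading: fill Vd to C_target → 46.40 L × 11 mg/L = 510.4 mg
Convert clearance: 44.7 mL/min × 60 min/h ÷ 1000 mL/L = 2.682 L/h
Maintenance: replace elimination → rate = CL × Css = 2.682 × 11 = 29.50 mg/h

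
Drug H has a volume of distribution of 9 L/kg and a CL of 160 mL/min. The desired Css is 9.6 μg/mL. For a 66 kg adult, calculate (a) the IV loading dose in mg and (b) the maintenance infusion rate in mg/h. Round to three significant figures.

Total Vd = 9 × 66 = 594.0 L
Loading dose = Vd × C = 594.0 × 9.6 = 5702 mg
CL = 160 mL/min = 160 × 0.06 = 9.600 L/h
Maintenance: replace elimination → rate = CL × Css = 9.600 × 9.6 = 92.16 mg/h

(a) 5700 mg; (b) 92.2 mg/h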